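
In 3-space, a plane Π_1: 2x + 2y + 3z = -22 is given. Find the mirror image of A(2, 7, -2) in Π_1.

λ = (n·A − d)/|n|² = (12 − (-22))/17 = 2.
Reflection = A − 2λn = (2, 7, -2) − 4·(2, 2, 3) = (-6, -1, -14).

(-6, -1, -14)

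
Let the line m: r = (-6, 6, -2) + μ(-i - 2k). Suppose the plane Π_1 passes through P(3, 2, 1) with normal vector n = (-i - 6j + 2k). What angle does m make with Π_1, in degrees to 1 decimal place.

Π_1: n·r = n·P gives -x - 6y + 2z = -13.
sin θ = |n·v| / (|n||v|) = |-3| / (√41 · √5) = 0.20953.
θ ≈ 12.1°.

12.1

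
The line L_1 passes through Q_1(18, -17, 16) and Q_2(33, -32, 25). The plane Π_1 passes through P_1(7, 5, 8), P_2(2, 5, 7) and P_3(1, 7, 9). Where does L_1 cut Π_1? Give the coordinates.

A direction vector for L_1 is Q_2 − Q_1 = (15, -15, 9).
P_1P_2 = (-5, 0, -1), P_1P_3 = (-6, 2, 1); a normal to Π_1 is P_1P_2 × P_1P_3 = (2, 11, -10).
Using P_1: Π_1 has equation 2x + 11y - 10z = -11.
Substitute r = (18, -17, 16) + t(15, -15, 9) into the plane: -311 + (-225)t = -11, so t = -4/3.
Intersection: (18, -17, 16) + (-4/3)·(15, -15, 9) = (-2, 3, 4).

(-2, 3, 4)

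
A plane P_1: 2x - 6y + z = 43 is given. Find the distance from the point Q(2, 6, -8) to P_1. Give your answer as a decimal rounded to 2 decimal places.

12.96

n·Q − d = (2)·(2) + (-6)·(6) + (1)·(-8) − 43 = -83; |n| = √41.
Distance = |-83| / √41 = 83/√41 ≈ 12.96.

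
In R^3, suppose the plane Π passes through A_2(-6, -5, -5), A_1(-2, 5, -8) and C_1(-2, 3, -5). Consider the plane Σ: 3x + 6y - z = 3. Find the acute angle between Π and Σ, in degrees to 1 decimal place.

A_2A_1 = (4, 10, -3), A_2C_1 = (4, 8, 0); a normal to Π is A_2A_1 × A_2C_1 = (24, -12, -8).
Using A_2: Π has equation 24x - 12y - 8z = -44.
cos θ = |n₁·n₂| / (|n₁||n₂|) = |8| / (√784 · √46).
θ = arccos(0.04213) ≈ 87.6°.

87.6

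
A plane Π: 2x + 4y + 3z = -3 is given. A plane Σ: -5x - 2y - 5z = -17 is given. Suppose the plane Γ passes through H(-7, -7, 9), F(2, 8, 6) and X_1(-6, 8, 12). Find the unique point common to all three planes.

HF = (9, 15, -3), HX_1 = (1, 15, 3); a normal to Γ is HF × HX_1 = (90, -30, 120).
Using H: Γ has equation 90x - 30y + 120z = 660.
Solving the 3×3 linear system 2x + 4y + 3z = -3, -5x - 2y - 5z = -17, 90x - 30y + 120z = 660 (e.g. by elimination or Cramer's rule, determinant = 810) gives (2, -4, 3).

(2, -4, 3)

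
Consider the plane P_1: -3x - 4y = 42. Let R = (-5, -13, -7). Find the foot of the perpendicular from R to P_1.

Foot = R − λn with λ = (n·R − d)/|n|² = (67 − 42)/25 = 1.
Foot = (-5, -13, -7) − 1·(-3, -4, 0) = (-2, -9, -7).

(-2, -9, -7)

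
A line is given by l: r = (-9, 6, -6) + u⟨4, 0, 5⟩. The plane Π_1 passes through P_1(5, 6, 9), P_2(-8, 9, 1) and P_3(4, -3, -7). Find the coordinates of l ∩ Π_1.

(-5, 6, -1)

P_1P_2 = (-13, 3, -8), P_1P_3 = (-1, -9, -16); a normal to Π_1 is P_1P_2 × P_1P_3 = (-120, -200, 120).
Using P_1: Π_1 has equation -120x - 200y + 120z = -720.
Substitute r = (-9, 6, -6) + t(4, 0, 5) into the plane: -840 + 120t = -720, so t = 1.
Intersection: (-9, 6, -6) + 1·(4, 0, 5) = (-5, 6, -1).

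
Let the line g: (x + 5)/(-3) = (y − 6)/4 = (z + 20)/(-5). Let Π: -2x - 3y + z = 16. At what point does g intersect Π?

(7, -10, 0)

g has direction (-3, 4, -5) through (-5, 6, -20).
Substitute r = (-5, 6, -20) + t(-3, 4, -5) into the plane: -28 + (-11)t = 16, so t = -4.
Intersection: (-5, 6, -20) + (-4)·(-3, 4, -5) = (7, -10, 0).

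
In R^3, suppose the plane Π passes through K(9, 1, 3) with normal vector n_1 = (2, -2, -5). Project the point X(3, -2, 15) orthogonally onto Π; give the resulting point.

(7, -6, 5)

Π: n_1·r = n_1·K gives 2x - 2y - 5z = 1.
Foot = X − λn with λ = (n·X − d)/|n|² = (-65 − 1)/33 = -2.
Foot = (3, -2, 15) − (-2)·(2, -2, -5) = (7, -6, 5).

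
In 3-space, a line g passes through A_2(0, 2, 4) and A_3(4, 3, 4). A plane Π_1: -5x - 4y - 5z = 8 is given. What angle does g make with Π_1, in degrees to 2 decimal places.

A direction vector for g is A_3 − A_2 = (4, 1, 0).
sin θ = |n·v| / (|n||v|) = |-24| / (√66 · √17) = 0.71650.
θ ≈ 45.77°.

45.77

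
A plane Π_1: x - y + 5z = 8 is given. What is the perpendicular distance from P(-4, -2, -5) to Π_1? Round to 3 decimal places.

6.736

n·P − d = (1)·(-4) + (-1)·(-2) + (5)·(-5) − 8 = -35; |n| = √27.
Distance = |-35| / √27 = 35/√27 ≈ 6.736.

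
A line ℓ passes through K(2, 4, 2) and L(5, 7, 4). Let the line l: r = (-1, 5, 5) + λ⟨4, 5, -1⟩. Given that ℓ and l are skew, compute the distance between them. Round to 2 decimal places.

3.41

A direction vector for ℓ is L − K = (3, 3, 2).
Common perpendicular direction n = (3, 3, 2) × (4, 5, -1) = (-13, 11, 3).
With w = (-1, 5, 5) − (2, 4, 2) = (-3, 1, 3), w · n = 59.
Distance = |w · n| / |n| = |59| / √299 ≈ 3.41.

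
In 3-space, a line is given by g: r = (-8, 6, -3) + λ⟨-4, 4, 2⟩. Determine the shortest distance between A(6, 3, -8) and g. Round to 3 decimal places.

Taking (-8, 6, -3) on g with direction v = (-4, 4, 2): w = A − (-8, 6, -3) = (14, -3, -5), and w × v = (14, -8, 44).
Distance = |w × v| / |v| = √2196 / √36 ≈ 7.810.

7.810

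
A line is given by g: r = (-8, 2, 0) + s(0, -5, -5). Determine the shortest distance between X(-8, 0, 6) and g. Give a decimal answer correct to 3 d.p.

5.657

Taking (-8, 2, 0) on g with direction v = (0, -5, -5): w = X − (-8, 2, 0) = (0, -2, 6), and w × v = (40, 0, 0).
Distance = |w × v| / |v| = √1600 / √50 ≈ 5.657.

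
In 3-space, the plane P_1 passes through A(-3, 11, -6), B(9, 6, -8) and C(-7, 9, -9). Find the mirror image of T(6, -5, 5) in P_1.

AB = (12, -5, -2), AC = (-4, -2, -3); a normal to P_1 is AB × AC = (11, 44, -44).
Using A: P_1 has equation 11x + 44y - 44z = 715.
λ = (n·T − d)/|n|² = (-374 − 715)/3993 = -3/11.
Reflection = T − 2λn = (6, -5, 5) − (-6/11)·(11, 44, -44) = (12, 19, -19).

(12, 19, -19)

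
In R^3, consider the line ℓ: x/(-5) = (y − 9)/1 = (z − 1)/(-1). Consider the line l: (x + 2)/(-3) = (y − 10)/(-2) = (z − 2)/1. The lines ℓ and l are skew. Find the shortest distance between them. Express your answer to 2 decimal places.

ℓ has direction (-5, 1, -1) through (0, 9, 1).
l has direction (-3, -2, 1) through (-2, 10, 2).
Common perpendicular direction n = (-5, 1, -1) × (-3, -2, 1) = (-1, 8, 13).
With w = (-2, 10, 2) − (0, 9, 1) = (-2, 1, 1), w · n = 23.
Distance = |w · n| / |n| = |23| / √234 ≈ 1.50.

1.50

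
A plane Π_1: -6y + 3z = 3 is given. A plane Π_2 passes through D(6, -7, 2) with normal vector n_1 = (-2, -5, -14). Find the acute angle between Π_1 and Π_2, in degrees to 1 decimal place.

83.2

Π_2: n_1·r = n_1·D gives -2x - 5y - 14z = -5.
cos θ = |n₁·n₂| / (|n₁||n₂|) = |-12| / (√45 · √225).
θ = arccos(0.11926) ≈ 83.2°.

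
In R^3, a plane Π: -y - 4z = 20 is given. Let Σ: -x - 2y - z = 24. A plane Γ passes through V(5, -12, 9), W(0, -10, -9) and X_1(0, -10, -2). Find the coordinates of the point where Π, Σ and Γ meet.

(-5, -8, -3)

VW = (-5, 2, -18), VX_1 = (-5, 2, -11); a normal to Γ is VW × VX_1 = (14, 35, 0).
Using V: Γ has equation 14x + 35y = -350.
Solving the 3×3 linear system -y - 4z = 20, -x - 2y - z = 24, 14x + 35y = -350 (e.g. by elimination or Cramer's rule, determinant = 42) gives (-5, -8, -3).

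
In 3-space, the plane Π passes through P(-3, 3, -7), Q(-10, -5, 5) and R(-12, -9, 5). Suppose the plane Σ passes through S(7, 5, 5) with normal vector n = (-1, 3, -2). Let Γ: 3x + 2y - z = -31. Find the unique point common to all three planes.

PQ = (-7, -8, 12), PR = (-9, -12, 12); a normal to Π is PQ × PR = (48, -24, 12).
Using P: Π has equation 48x - 24y + 12z = -300.
Σ: n·r = n·S gives -x + 3y - 2z = -2.
Solving the 3×3 linear system 48x - 24y + 12z = -300, -x + 3y - 2z = -2, 3x + 2y - z = -31 (e.g. by elimination or Cramer's rule, determinant = 84) gives (-8, -4, -1).

(-8, -4, -1)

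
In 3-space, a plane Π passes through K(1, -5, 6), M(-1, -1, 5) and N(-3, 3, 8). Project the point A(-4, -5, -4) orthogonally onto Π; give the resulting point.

KM = (-2, 4, -1), KN = (-4, 8, 2); a normal to Π is KM × KN = (16, 8, 0).
Using K: Π has equation 16x + 8y = -24.
Foot = A − λn with λ = (n·A − d)/|n|² = (-104 − (-24))/320 = -1/4.
Foot = (-4, -5, -4) − (-1/4)·(16, 8, 0) = (0, -3, -4).

(0, -3, -4)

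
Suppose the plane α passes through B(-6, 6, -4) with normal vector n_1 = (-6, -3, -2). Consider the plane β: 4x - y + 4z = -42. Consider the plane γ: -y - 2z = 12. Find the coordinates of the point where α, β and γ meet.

(-3, 2, -7)

α: n_1·r = n_1·B gives -6x - 3y - 2z = 26.
Solving the 3×3 linear system -6x - 3y - 2z = 26, 4x - y + 4z = -42, -y - 2z = 12 (e.g. by elimination or Cramer's rule, determinant = -52) gives (-3, 2, -7).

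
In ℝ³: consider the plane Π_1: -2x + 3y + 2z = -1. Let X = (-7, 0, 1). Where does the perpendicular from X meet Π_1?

Foot = X − λn with λ = (n·X − d)/|n|² = (16 − (-1))/17 = 1.
Foot = (-7, 0, 1) − 1·(-2, 3, 2) = (-5, -3, -1).

(-5, -3, -1)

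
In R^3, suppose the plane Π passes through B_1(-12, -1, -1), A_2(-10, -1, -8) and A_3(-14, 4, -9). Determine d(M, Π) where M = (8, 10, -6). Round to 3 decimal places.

20.776

B_1A_2 = (2, 0, -7), B_1A_3 = (-2, 5, -8); a normal to Π is B_1A_2 × B_1A_3 = (35, 30, 10).
Using B_1: Π has equation 35x + 30y + 10z = -460.
n·M − d = (35)·(8) + (30)·(10) + (10)·(-6) − (-460) = 980; |n| = √2225.
Distance = |980| / √2225 = 980/√2225 ≈ 20.776.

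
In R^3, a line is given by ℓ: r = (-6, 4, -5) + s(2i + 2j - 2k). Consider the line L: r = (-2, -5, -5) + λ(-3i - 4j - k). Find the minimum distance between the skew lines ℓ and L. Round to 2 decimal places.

Common perpendicular direction n = (2, 2, -2) × (-3, -4, -1) = (-10, 8, -2).
With w = (-2, -5, -5) − (-6, 4, -5) = (4, -9, 0), w · n = -112.
Distance = |w · n| / |n| = |-112| / √168 ≈ 8.64.

8.64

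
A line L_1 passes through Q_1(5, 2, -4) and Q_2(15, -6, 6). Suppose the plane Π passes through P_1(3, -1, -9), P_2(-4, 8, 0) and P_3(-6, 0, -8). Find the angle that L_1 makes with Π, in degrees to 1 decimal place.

A direction vector for L_1 is Q_2 − Q_1 = (10, -8, 10).
P_1P_2 = (-7, 9, 9), P_1P_3 = (-9, 1, 1); a normal to Π is P_1P_2 × P_1P_3 = (0, -74, 74).
Using P_1: Π has equation -74y + 74z = -592.
sin θ = |n·v| / (|n||v|) = |1332| / (√10952 · √264) = 0.78335.
θ ≈ 51.6°.

51.6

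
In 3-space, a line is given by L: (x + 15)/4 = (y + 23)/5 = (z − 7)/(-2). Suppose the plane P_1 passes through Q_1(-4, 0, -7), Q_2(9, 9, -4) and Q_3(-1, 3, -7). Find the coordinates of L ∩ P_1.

(1, -3, -1)

L has direction (4, 5, -2) through (-15, -23, 7).
Q_1Q_2 = (13, 9, 3), Q_1Q_3 = (3, 3, 0); a normal to P_1 is Q_1Q_2 × Q_1Q_3 = (-9, 9, 12).
Using Q_1: P_1 has equation -9x + 9y + 12z = -48.
Substitute r = (-15, -23, 7) + t(4, 5, -2) into the plane: 12 + (-15)t = -48, so t = 4.
Intersection: (-15, -23, 7) + 4·(4, 5, -2) = (1, -3, -1).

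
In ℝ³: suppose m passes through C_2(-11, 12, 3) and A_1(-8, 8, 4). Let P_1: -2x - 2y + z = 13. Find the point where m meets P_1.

(1, -4, 7)

A direction vector for m is A_1 − C_2 = (3, -4, 1).
Substitute r = (-11, 12, 3) + t(3, -4, 1) into the plane: 1 + 3t = 13, so t = 4.
Intersection: (-11, 12, 3) + 4·(3, -4, 1) = (1, -4, 7).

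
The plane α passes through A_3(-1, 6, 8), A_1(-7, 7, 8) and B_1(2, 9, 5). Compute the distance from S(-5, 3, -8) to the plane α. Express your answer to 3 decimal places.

14.450

A_3A_1 = (-6, 1, 0), A_3B_1 = (3, 3, -3); a normal to α is A_3A_1 × A_3B_1 = (-3, -18, -21).
Using A_3: α has equation -3x - 18y - 21z = -273.
n·S − d = (-3)·(-5) + (-18)·(3) + (-21)·(-8) − (-273) = 402; |n| = √774.
Distance = |402| / √774 = 402/√774 ≈ 14.450.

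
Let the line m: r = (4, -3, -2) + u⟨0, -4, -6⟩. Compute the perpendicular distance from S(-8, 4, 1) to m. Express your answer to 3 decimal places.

12.701

Taking (4, -3, -2) on m with direction v = (0, -4, -6): w = S − (4, -3, -2) = (-12, 7, 3), and w × v = (-30, -72, 48).
Distance = |w × v| / |v| = √8388 / √52 ≈ 12.701.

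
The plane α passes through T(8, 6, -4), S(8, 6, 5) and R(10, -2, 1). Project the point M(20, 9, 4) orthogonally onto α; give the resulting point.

TS = (0, 0, 9), TR = (2, -8, 5); a normal to α is TS × TR = (72, 18, 0).
Using T: α has equation 72x + 18y = 684.
Foot = M − λn with λ = (n·M − d)/|n|² = (1602 − 684)/5508 = 1/6.
Foot = (20, 9, 4) − (1/6)·(72, 18, 0) = (8, 6, 4).

(8, 6, 4)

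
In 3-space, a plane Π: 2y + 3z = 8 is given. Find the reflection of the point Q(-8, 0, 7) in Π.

(-8, -4, 1)

λ = (n·Q − d)/|n|² = (21 − 8)/13 = 1.
Reflection = Q − 2λn = (-8, 0, 7) − 2·(0, 2, 3) = (-8, -4, 1).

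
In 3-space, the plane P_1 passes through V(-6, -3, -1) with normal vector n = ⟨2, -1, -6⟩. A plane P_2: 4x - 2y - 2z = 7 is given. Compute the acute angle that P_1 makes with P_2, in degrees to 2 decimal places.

P_1: n·r = n·V gives 2x - y - 6z = -3.
cos θ = |n₁·n₂| / (|n₁||n₂|) = |22| / (√41 · √24).
θ = arccos(0.70133) ≈ 45.47°.

45.47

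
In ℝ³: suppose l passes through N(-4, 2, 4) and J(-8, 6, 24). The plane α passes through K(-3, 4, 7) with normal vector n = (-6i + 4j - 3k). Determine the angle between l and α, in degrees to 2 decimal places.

A direction vector for l is J − N = (-4, 4, 20).
α: n·r = n·K gives -6x + 4y - 3z = 13.
sin θ = |n·v| / (|n||v|) = |-20| / (√61 · √432) = 0.12320.
θ ≈ 7.08°.

7.08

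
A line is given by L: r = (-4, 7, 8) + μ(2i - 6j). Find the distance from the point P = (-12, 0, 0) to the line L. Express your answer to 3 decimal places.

12.653

Taking (-4, 7, 8) on L with direction v = (2, -6, 0): w = P − (-4, 7, 8) = (-8, -7, -8), and w × v = (-48, -16, 62).
Distance = |w × v| / |v| = √6404 / √40 ≈ 12.653.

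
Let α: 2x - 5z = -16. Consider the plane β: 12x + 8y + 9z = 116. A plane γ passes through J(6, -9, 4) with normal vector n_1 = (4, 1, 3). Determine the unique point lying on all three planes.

γ: n_1·r = n_1·J gives 4x + y + 3z = 27.
Solving the 3×3 linear system 2x - 5z = -16, 12x + 8y + 9z = 116, 4x + y + 3z = 27 (e.g. by elimination or Cramer's rule, determinant = 130) gives (2, 7, 4).

(2, 7, 4)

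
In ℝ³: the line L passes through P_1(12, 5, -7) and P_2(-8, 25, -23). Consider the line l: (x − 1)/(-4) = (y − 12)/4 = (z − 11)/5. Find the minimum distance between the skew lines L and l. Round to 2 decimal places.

A direction vector for L is P_2 − P_1 = (-20, 20, -16).
l has direction (-4, 4, 5) through (1, 12, 11).
Common perpendicular direction n = (-20, 20, -16) × (-4, 4, 5) = (164, 164, 0).
With w = (1, 12, 11) − (12, 5, -7) = (-11, 7, 18), w · n = -656.
Distance = |w · n| / |n| = |-656| / √53792 ≈ 2.83.

2.83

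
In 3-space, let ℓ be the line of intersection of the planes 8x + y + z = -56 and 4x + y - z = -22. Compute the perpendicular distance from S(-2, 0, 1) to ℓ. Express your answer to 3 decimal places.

Direction of ℓ: (8, 1, 1) × (4, 1, -1) = (-2, 12, 4).
A point on ℓ: solving the two plane equations with x = -6 gives (-6, -3, -5).
Taking (-6, -3, -5) on ℓ with direction v = (-2, 12, 4): w = S − (-6, -3, -5) = (4, 3, 6), and w × v = (-60, -28, 54).
Distance = |w × v| / |v| = √7300 / √164 ≈ 6.672.

6.672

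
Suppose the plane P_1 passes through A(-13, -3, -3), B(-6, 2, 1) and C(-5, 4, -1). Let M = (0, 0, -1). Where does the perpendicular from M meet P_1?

(-4, 4, 1)

AB = (7, 5, 4), AC = (8, 7, 2); a normal to P_1 is AB × AC = (-18, 18, 9).
Using A: P_1 has equation -18x + 18y + 9z = 153.
Foot = M − λn with λ = (n·M − d)/|n|² = (-9 − 153)/729 = -2/9.
Foot = (0, 0, -1) − (-2/9)·(-18, 18, 9) = (-4, 4, 1).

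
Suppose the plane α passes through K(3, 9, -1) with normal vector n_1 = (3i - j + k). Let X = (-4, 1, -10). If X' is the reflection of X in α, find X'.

(8, -3, -6)

α: n_1·r = n_1·K gives 3x - y + z = -1.
λ = (n·X − d)/|n|² = (-23 − (-1))/11 = -2.
Reflection = X − 2λn = (-4, 1, -10) − (-4)·(3, -1, 1) = (8, -3, -6).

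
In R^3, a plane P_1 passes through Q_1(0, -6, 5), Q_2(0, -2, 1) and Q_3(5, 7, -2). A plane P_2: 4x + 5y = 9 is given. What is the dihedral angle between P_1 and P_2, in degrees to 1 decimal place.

Q_1Q_2 = (0, 4, -4), Q_1Q_3 = (5, 13, -7); a normal to P_1 is Q_1Q_2 × Q_1Q_3 = (24, -20, -20).
Using Q_1: P_1 has equation 24x - 20y - 20z = 20.
cos θ = |n₁·n₂| / (|n₁||n₂|) = |-4| / (√1376 · √41).
θ = arccos(0.01684) ≈ 89.0°.

89.0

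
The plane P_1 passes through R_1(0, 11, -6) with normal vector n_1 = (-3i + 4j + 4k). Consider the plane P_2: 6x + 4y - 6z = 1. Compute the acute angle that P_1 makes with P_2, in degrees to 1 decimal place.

P_1: n_1·r = n_1·R_1 gives -3x + 4y + 4z = 20.
cos θ = |n₁·n₂| / (|n₁||n₂|) = |-26| / (√41 · √88).
θ = arccos(0.43285) ≈ 64.4°.

64.4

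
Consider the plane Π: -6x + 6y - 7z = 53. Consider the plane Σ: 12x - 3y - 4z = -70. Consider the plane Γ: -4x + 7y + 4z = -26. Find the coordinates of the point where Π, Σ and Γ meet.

(-9, -6, -5)

Solving the 3×3 linear system -6x + 6y - 7z = 53, 12x - 3y - 4z = -70, -4x + 7y + 4z = -26 (e.g. by elimination or Cramer's rule, determinant = -792) gives (-9, -6, -5).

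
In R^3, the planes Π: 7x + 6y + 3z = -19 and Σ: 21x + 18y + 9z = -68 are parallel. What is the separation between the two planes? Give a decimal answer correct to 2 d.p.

0.38

Rescale Σ by 1/3: 7x + 6y + 3z = -68/3. Then distance = |-19 − (-68/3)| / √94 ≈ 0.38.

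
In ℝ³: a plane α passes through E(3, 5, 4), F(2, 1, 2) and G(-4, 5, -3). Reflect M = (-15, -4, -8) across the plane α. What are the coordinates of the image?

EF = (-1, -4, -2), EG = (-7, 0, -7); a normal to α is EF × EG = (28, 7, -28).
Using E: α has equation 28x + 7y - 28z = 7.
λ = (n·M − d)/|n|² = (-224 − 7)/1617 = -1/7.
Reflection = M − 2λn = (-15, -4, -8) − (-2/7)·(28, 7, -28) = (-7, -2, -16).

(-7, -2, -16)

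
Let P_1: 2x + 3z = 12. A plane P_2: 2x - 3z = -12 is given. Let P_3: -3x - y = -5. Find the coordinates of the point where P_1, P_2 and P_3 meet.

Solving the 3×3 linear system 2x + 3z = 12, 2x - 3z = -12, -3x - y = -5 (e.g. by elimination or Cramer's rule, determinant = -12) gives (0, 5, 4).

(0, 5, 4)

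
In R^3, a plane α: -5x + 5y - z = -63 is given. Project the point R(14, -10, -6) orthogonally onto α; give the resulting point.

(9, -5, -7)

Foot = R − λn with λ = (n·R − d)/|n|² = (-114 − (-63))/51 = -1.
Foot = (14, -10, -6) − (-1)·(-5, 5, -1) = (9, -5, -7).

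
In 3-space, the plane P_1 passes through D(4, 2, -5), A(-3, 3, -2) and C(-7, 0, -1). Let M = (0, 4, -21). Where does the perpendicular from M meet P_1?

(6, 1, -6)

DA = (-7, 1, 3), DC = (-11, -2, 4); a normal to P_1 is DA × DC = (10, -5, 25).
Using D: P_1 has equation 10x - 5y + 25z = -95.
Foot = M − λn with λ = (n·M − d)/|n|² = (-545 − (-95))/750 = -3/5.
Foot = (0, 4, -21) − (-3/5)·(10, -5, 25) = (6, 1, -6).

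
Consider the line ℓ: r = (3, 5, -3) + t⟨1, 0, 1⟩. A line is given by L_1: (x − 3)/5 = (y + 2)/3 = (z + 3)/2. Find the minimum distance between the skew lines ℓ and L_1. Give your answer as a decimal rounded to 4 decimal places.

L_1 has direction (5, 3, 2) through (3, -2, -3).
Common perpendicular direction n = (1, 0, 1) × (5, 3, 2) = (-3, 3, 3).
With w = (3, -2, -3) − (3, 5, -3) = (0, -7, 0), w · n = -21.
Distance = |w · n| / |n| = |-21| / √27 ≈ 4.0415.

4.0415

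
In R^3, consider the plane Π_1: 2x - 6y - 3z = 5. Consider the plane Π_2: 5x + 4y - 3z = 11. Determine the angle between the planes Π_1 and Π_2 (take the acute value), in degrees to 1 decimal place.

cos θ = |n₁·n₂| / (|n₁||n₂|) = |-5| / (√49 · √50).
θ = arccos(0.10102) ≈ 84.2°.

84.2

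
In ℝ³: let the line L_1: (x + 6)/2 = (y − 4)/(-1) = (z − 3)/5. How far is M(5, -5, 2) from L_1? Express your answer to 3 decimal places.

L_1 has direction (2, -1, 5) through (-6, 4, 3).
Taking (-6, 4, 3) on L_1 with direction v = (2, -1, 5): w = M − (-6, 4, 3) = (11, -9, -1), and w × v = (-46, -57, 7).
Distance = |w × v| / |v| = √5414 / √30 ≈ 13.434.

13.434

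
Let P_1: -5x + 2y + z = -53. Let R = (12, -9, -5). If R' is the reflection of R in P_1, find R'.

λ = (n·R − d)/|n|² = (-83 − (-53))/30 = -1.
Reflection = R − 2λn = (12, -9, -5) − (-2)·(-5, 2, 1) = (2, -5, -3).

(2, -5, -3)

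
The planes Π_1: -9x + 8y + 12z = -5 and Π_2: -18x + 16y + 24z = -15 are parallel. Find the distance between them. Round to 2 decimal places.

Rescale Π_2 by 1/2: -9x + 8y + 12z = -15/2. Then distance = |-5 − (-15/2)| / √289 ≈ 0.15.

0.15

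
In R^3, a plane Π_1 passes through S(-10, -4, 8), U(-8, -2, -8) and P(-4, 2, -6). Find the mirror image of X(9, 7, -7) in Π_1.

SU = (2, 2, -16), SP = (6, 6, -14); a normal to Π_1 is SU × SP = (68, -68, 0).
Using S: Π_1 has equation 68x - 68y = -408.
λ = (n·X − d)/|n|² = (136 − (-408))/9248 = 1/17.
Reflection = X − 2λn = (9, 7, -7) − (2/17)·(68, -68, 0) = (1, 15, -7).

(1, 15, -7)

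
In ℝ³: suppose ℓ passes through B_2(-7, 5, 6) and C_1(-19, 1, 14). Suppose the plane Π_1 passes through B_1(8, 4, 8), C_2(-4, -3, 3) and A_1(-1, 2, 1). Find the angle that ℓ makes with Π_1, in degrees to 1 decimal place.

A direction vector for ℓ is C_1 − B_2 = (-12, -4, 8).
B_1C_2 = (-12, -7, -5), B_1A_1 = (-9, -2, -7); a normal to Π_1 is B_1C_2 × B_1A_1 = (39, -39, -39).
Using B_1: Π_1 has equation 39x - 39y - 39z = -156.
sin θ = |n·v| / (|n||v|) = |-624| / (√4563 · √224) = 0.61721.
θ ≈ 38.1°.

38.1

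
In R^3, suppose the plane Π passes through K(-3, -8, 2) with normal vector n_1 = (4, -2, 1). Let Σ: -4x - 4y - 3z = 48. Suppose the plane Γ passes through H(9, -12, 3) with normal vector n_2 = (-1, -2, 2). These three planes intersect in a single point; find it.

Π: n_1·r = n_1·K gives 4x - 2y + z = 6.
Γ: n_2·r = n_2·H gives -x - 2y + 2z = 21.
Solving the 3×3 linear system 4x - 2y + z = 6, -4x - 4y - 3z = 48, -x - 2y + 2z = 21 (e.g. by elimination or Cramer's rule, determinant = -74) gives (-3, -9, 0).

(-3, -9, 0)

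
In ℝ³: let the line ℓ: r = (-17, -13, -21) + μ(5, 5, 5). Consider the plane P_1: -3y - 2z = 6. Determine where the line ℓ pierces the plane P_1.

(-2, 2, -6)

Substitute r = (-17, -13, -21) + t(5, 5, 5) into the plane: 81 + (-25)t = 6, so t = 3.
Intersection: (-17, -13, -21) + 3·(5, 5, 5) = (-2, 2, -6).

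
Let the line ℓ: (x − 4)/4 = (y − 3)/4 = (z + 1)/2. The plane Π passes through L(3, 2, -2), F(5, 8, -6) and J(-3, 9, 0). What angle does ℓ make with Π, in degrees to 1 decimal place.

ℓ has direction (4, 4, 2) through (4, 3, -1).
LF = (2, 6, -4), LJ = (-6, 7, 2); a normal to Π is LF × LJ = (40, 20, 50).
Using L: Π has equation 40x + 20y + 50z = 60.
sin θ = |n·v| / (|n||v|) = |340| / (√4500 · √36) = 0.84474.
θ ≈ 57.6°.

57.6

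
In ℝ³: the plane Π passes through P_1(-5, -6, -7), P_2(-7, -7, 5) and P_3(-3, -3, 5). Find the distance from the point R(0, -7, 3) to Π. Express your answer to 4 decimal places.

P_1P_2 = (-2, -1, 12), P_1P_3 = (2, 3, 12); a normal to Π is P_1P_2 × P_1P_3 = (-48, 48, -4).
Using P_1: Π has equation -48x + 48y - 4z = -20.
n·R − d = (-48)·(0) + (48)·(-7) + (-4)·(3) − (-20) = -328; |n| = √4624.
Distance = |-328| / √4624 = 328/√4624 ≈ 4.8235.

4.8235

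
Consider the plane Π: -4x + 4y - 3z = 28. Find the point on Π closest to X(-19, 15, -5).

(-7, 3, 4)

Foot = X − λn with λ = (n·X − d)/|n|² = (151 − 28)/41 = 3.
Foot = (-19, 15, -5) − 3·(-4, 4, -3) = (-7, 3, 4).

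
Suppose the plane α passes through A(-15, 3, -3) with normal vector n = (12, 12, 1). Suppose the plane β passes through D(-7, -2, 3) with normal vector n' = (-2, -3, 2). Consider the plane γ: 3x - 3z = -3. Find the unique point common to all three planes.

(-4, -8, -3)

α: n·r = n·A gives 12x + 12y + z = -147.
β: n'·r = n'·D gives -2x - 3y + 2z = 26.
Solving the 3×3 linear system 12x + 12y + z = -147, -2x - 3y + 2z = 26, 3x - 3z = -3 (e.g. by elimination or Cramer's rule, determinant = 117) gives (-4, -8, -3).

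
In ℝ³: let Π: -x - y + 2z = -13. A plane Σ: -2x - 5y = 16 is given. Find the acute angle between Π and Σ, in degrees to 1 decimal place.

cos θ = |n₁·n₂| / (|n₁||n₂|) = |7| / (√6 · √29).
θ = arccos(0.53067) ≈ 57.9°.

57.9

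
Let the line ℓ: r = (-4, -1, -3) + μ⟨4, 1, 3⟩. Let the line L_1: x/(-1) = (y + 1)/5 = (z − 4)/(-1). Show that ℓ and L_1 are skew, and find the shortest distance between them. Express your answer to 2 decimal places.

3.14

L_1 has direction (-1, 5, -1) through (0, -1, 4).
Common perpendicular direction n = (4, 1, 3) × (-1, 5, -1) = (-16, 1, 21).
With w = (0, -1, 4) − (-4, -1, -3) = (4, 0, 7), w · n = 83.
Since n ≠ 0 the lines are not parallel, and w · n = 83 ≠ 0 so they do not intersect; hence they are skew.
Distance = |w · n| / |n| = |83| / √698 ≈ 3.14.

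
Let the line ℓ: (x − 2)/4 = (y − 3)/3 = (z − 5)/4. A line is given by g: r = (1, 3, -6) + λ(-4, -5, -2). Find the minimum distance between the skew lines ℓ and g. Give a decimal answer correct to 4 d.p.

ℓ has direction (4, 3, 4) through (2, 3, 5).
Common perpendicular direction n = (4, 3, 4) × (-4, -5, -2) = (14, -8, -8).
With w = (1, 3, -6) − (2, 3, 5) = (-1, 0, -11), w · n = 74.
Distance = |w · n| / |n| = |74| / √324 ≈ 4.1111.

4.1111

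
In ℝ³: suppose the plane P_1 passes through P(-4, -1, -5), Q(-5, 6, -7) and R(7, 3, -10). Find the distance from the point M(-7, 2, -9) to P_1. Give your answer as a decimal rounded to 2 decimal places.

3.62

PQ = (-1, 7, -2), PR = (11, 4, -5); a normal to P_1 is PQ × PR = (-27, -27, -81).
Using P: P_1 has equation -27x - 27y - 81z = 540.
n·M − d = (-27)·(-7) + (-27)·(2) + (-81)·(-9) − 540 = 324; |n| = √8019.
Distance = |324| / √8019 = 324/√8019 ≈ 3.62.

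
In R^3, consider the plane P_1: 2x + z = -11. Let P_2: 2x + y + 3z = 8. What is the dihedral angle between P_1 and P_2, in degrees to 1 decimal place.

33.2

cos θ = |n₁·n₂| / (|n₁||n₂|) = |7| / (√5 · √14).
θ = arccos(0.83666) ≈ 33.2°.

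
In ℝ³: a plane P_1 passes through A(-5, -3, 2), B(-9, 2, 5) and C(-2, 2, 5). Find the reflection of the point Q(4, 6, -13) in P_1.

AB = (-4, 5, 3), AC = (3, 5, 3); a normal to P_1 is AB × AC = (0, 21, -35).
Using A: P_1 has equation 21y - 35z = -133.
λ = (n·Q − d)/|n|² = (581 − (-133))/1666 = 3/7.
Reflection = Q − 2λn = (4, 6, -13) − (6/7)·(0, 21, -35) = (4, -12, 17).

(4, -12, 17)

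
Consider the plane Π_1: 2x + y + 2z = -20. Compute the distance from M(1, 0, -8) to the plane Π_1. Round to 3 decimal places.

n·M − d = (2)·(1) + (1)·(0) + (2)·(-8) − (-20) = 6; |n| = √9.
Distance = |6| / √9 = 6/√9 ≈ 2.000.

2.000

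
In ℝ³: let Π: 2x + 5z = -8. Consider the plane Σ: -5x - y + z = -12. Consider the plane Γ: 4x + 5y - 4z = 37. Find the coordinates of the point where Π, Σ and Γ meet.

(1, 5, -2)

Solving the 3×3 linear system 2x + 5z = -8, -5x - y + z = -12, 4x + 5y - 4z = 37 (e.g. by elimination or Cramer's rule, determinant = -107) gives (1, 5, -2).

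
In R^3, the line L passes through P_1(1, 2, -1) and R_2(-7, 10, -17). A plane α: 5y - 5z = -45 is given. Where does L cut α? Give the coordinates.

(5, -2, 7)

A direction vector for L is R_2 − P_1 = (-8, 8, -16).
Substitute r = (1, 2, -1) + t(-8, 8, -16) into the plane: 15 + 120t = -45, so t = -1/2.
Intersection: (1, 2, -1) + (-1/2)·(-8, 8, -16) = (5, -2, 7).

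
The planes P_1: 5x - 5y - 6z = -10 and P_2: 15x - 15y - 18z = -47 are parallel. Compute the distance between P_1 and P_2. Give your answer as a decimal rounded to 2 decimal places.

Rescale P_2 by 1/3: 5x - 5y - 6z = -47/3. Then distance = |-10 − (-47/3)| / √86 ≈ 0.61.

0.61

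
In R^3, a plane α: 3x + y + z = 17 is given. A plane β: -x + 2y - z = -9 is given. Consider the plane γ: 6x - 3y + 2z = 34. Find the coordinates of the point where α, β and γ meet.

Solving the 3×3 linear system 3x + y + z = 17, -x + 2y - z = -9, 6x - 3y + 2z = 34 (e.g. by elimination or Cramer's rule, determinant = -10) gives (4, 0, 5).

(4, 0, 5)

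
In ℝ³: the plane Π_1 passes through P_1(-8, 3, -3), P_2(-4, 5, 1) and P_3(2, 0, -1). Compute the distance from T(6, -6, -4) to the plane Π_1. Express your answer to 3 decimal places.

P_1P_2 = (4, 2, 4), P_1P_3 = (10, -3, 2); a normal to Π_1 is P_1P_2 × P_1P_3 = (16, 32, -32).
Using P_1: Π_1 has equation 16x + 32y - 32z = 64.
n·T − d = (16)·(6) + (32)·(-6) + (-32)·(-4) − 64 = -32; |n| = √2304.
Distance = |-32| / √2304 = 32/√2304 ≈ 0.667.

0.667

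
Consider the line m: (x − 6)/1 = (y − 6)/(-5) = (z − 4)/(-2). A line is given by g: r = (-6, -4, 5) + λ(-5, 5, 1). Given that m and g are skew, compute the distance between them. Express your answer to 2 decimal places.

7.56

m has direction (1, -5, -2) through (6, 6, 4).
Common perpendicular direction n = (1, -5, -2) × (-5, 5, 1) = (5, 9, -20).
With w = (-6, -4, 5) − (6, 6, 4) = (-12, -10, 1), w · n = -170.
Distance = |w · n| / |n| = |-170| / √506 ≈ 7.56.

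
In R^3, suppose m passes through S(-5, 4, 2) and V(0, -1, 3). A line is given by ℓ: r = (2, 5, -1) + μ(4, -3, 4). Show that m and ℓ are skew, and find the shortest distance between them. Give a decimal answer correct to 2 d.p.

6.28

A direction vector for m is V − S = (5, -5, 1).
Common perpendicular direction n = (5, -5, 1) × (4, -3, 4) = (-17, -16, 5).
With w = (2, 5, -1) − (-5, 4, 2) = (7, 1, -3), w · n = -150.
Since n ≠ 0 the lines are not parallel, and w · n = -150 ≠ 0 so they do not intersect; hence they are skew.
Distance = |w · n| / |n| = |-150| / √570 ≈ 6.28.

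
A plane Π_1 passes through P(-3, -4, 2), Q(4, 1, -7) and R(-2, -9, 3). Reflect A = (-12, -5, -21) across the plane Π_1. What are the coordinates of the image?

(18, 7, 9)

PQ = (7, 5, -9), PR = (1, -5, 1); a normal to Π_1 is PQ × PR = (-40, -16, -40).
Using P: Π_1 has equation -40x - 16y - 40z = 104.
λ = (n·A − d)/|n|² = (1400 − 104)/3456 = 3/8.
Reflection = A − 2λn = (-12, -5, -21) − (3/4)·(-40, -16, -40) = (18, 7, 9).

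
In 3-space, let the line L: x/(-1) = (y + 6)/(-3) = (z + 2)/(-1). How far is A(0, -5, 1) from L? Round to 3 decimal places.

L has direction (-1, -3, -1) through (0, -6, -2).
Taking (0, -6, -2) on L with direction v = (-1, -3, -1): w = A − (0, -6, -2) = (0, 1, 3), and w × v = (8, -3, 1).
Distance = |w × v| / |v| = √74 / √11 ≈ 2.594.

2.594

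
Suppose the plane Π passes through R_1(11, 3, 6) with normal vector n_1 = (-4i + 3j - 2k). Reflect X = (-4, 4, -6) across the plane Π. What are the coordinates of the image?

Π: n_1·r = n_1·R_1 gives -4x + 3y - 2z = -47.
λ = (n·X − d)/|n|² = (40 − (-47))/29 = 3.
Reflection = X − 2λn = (-4, 4, -6) − 6·(-4, 3, -2) = (20, -14, 6).

(20, -14, 6)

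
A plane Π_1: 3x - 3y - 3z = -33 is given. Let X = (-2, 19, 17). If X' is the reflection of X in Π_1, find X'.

(16, 1, -1)

λ = (n·X − d)/|n|² = (-114 − (-33))/27 = -3.
Reflection = X − 2λn = (-2, 19, 17) − (-6)·(3, -3, -3) = (16, 1, -1).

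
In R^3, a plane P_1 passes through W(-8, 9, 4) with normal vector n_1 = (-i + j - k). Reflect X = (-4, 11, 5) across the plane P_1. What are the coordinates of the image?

P_1: n_1·r = n_1·W gives -x + y - z = 13.
λ = (n·X − d)/|n|² = (10 − 13)/3 = -1.
Reflection = X − 2λn = (-4, 11, 5) − (-2)·(-1, 1, -1) = (-6, 13, 3).

(-6, 13, 3)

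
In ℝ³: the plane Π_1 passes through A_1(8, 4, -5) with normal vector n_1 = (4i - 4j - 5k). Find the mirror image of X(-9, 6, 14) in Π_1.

(15, -18, -16)

Π_1: n_1·r = n_1·A_1 gives 4x - 4y - 5z = 41.
λ = (n·X − d)/|n|² = (-130 − 41)/57 = -3.
Reflection = X − 2λn = (-9, 6, 14) − (-6)·(4, -4, -5) = (15, -18, -16).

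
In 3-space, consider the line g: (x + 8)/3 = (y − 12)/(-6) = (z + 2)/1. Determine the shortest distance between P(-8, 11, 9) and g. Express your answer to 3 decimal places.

g has direction (3, -6, 1) through (-8, 12, -2).
Taking (-8, 12, -2) on g with direction v = (3, -6, 1): w = P − (-8, 12, -2) = (0, -1, 11), and w × v = (65, 33, 3).
Distance = |w × v| / |v| = √5323 / √46 ≈ 10.757.

10.757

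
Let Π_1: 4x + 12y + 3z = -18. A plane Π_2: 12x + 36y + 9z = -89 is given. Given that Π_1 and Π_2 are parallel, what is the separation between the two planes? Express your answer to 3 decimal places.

Rescale Π_2 by 1/3: 4x + 12y + 3z = -89/3. Then distance = |-18 − (-89/3)| / √169 ≈ 0.897.

0.897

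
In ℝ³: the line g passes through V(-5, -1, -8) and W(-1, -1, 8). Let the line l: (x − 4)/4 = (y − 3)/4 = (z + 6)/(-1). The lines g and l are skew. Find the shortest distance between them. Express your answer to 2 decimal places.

2.87

A direction vector for g is W − V = (4, 0, 16).
l has direction (4, 4, -1) through (4, 3, -6).
Common perpendicular direction n = (4, 0, 16) × (4, 4, -1) = (-64, 68, 16).
With w = (4, 3, -6) − (-5, -1, -8) = (9, 4, 2), w · n = -272.
Distance = |w · n| / |n| = |-272| / √8976 ≈ 2.87.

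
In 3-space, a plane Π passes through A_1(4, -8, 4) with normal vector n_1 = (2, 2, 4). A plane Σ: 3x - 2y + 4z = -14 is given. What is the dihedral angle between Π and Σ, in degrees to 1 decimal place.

Π: n_1·r = n_1·A_1 gives 2x + 2y + 4z = 8.
cos θ = |n₁·n₂| / (|n₁||n₂|) = |18| / (√24 · √29).
θ = arccos(0.68229) ≈ 47.0°.

47.0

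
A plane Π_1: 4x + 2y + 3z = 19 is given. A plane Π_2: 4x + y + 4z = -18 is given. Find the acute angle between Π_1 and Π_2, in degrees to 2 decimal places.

cos θ = |n₁·n₂| / (|n₁||n₂|) = |30| / (√29 · √33).
θ = arccos(0.96976) ≈ 14.13°.

14.13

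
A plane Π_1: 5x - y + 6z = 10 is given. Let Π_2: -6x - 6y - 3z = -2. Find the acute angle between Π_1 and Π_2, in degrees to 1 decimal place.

53.7

cos θ = |n₁·n₂| / (|n₁||n₂|) = |-42| / (√62 · √81).
θ = arccos(0.59267) ≈ 53.7°.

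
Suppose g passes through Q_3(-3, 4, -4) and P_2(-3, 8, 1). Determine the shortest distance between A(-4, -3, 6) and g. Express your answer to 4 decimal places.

11.7556

A direction vector for g is P_2 − Q_3 = (0, 4, 5).
Taking (-3, 4, -4) on g with direction v = (0, 4, 5): w = A − (-3, 4, -4) = (-1, -7, 10), and w × v = (-75, 5, -4).
Distance = |w × v| / |v| = √5666 / √41 ≈ 11.7556.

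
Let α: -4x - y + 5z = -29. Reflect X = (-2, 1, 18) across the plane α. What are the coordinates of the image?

(22, 7, -12)

λ = (n·X − d)/|n|² = (97 − (-29))/42 = 3.
Reflection = X − 2λn = (-2, 1, 18) − 6·(-4, -1, 5) = (22, 7, -12).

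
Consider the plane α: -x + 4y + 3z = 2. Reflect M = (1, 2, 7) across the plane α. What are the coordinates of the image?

(3, -6, 1)

λ = (n·M − d)/|n|² = (28 − 2)/26 = 1.
Reflection = M − 2λn = (1, 2, 7) − 2·(-1, 4, 3) = (3, -6, 1).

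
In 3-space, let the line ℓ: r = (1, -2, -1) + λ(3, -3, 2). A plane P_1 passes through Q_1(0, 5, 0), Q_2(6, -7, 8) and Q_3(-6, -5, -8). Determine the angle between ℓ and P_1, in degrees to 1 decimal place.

Q_1Q_2 = (6, -12, 8), Q_1Q_3 = (-6, -10, -8); a normal to P_1 is Q_1Q_2 × Q_1Q_3 = (176, 0, -132).
Using Q_1: P_1 has equation 176x - 132z = 0.
sin θ = |n·v| / (|n||v|) = |264| / (√48400 · √22) = 0.25584.
θ ≈ 14.8°.

14.8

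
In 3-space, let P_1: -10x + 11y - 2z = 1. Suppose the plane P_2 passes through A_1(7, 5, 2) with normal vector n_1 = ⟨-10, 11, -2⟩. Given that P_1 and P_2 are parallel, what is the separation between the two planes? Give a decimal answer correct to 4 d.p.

P_2: n_1·r = n_1·A_1 gives -10x + 11y - 2z = -19.
Same normal n = (-10, 11, -2) with |n| = √225; distance = |1 − (-19)| / |n| = 20/√225 ≈ 1.3333.

1.3333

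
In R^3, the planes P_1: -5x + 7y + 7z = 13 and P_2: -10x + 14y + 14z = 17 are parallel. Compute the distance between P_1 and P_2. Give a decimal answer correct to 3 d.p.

0.406

Rescale P_2 by 1/2: -5x + 7y + 7z = 17/2. Then distance = |13 − (17/2)| / √123 ≈ 0.406.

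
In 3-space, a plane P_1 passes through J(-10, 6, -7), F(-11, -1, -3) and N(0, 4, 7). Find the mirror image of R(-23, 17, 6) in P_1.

(7, -1, -18)

JF = (-1, -7, 4), JN = (10, -2, 14); a normal to P_1 is JF × JN = (-90, 54, 72).
Using J: P_1 has equation -90x + 54y + 72z = 720.
λ = (n·R − d)/|n|² = (3420 − 720)/16200 = 1/6.
Reflection = R − 2λn = (-23, 17, 6) − (1/3)·(-90, 54, 72) = (7, -1, -18).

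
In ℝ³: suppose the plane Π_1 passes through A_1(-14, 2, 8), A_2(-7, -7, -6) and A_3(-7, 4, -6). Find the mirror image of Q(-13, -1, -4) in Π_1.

A_1A_2 = (7, -9, -14), A_1A_3 = (7, 2, -14); a normal to Π_1 is A_1A_2 × A_1A_3 = (154, 0, 77).
Using A_1: Π_1 has equation 154x + 77z = -1540.
λ = (n·Q − d)/|n|² = (-2310 − (-1540))/29645 = -2/77.
Reflection = Q − 2λn = (-13, -1, -4) − (-4/77)·(154, 0, 77) = (-5, -1, 0).

(-5, -1, 0)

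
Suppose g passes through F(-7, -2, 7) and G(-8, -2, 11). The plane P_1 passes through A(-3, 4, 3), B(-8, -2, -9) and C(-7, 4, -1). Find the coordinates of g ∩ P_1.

(-4, -2, -5)

A direction vector for g is G − F = (-1, 0, 4).
AB = (-5, -6, -12), AC = (-4, 0, -4); a normal to P_1 is AB × AC = (24, 28, -24).
Using A: P_1 has equation 24x + 28y - 24z = -32.
Substitute r = (-7, -2, 7) + t(-1, 0, 4) into the plane: -392 + (-120)t = -32, so t = -3.
Intersection: (-7, -2, 7) + (-3)·(-1, 0, 4) = (-4, -2, -5).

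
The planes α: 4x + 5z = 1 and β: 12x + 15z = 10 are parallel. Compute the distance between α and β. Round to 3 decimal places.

Rescale β by 1/3: 4x + 5z = 10/3. Then distance = |1 − (10/3)| / √41 ≈ 0.364.

0.364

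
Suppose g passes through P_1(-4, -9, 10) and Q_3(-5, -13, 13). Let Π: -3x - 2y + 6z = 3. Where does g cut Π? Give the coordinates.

A direction vector for g is Q_3 − P_1 = (-1, -4, 3).
Substitute r = (-4, -9, 10) + t(-1, -4, 3) into the plane: 90 + 29t = 3, so t = -3.
Intersection: (-4, -9, 10) + (-3)·(-1, -4, 3) = (-1, 3, 1).

(-1, 3, 1)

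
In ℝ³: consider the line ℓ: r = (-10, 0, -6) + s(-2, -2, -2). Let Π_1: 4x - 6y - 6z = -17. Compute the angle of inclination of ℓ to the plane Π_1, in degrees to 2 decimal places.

29.50

sin θ = |n·v| / (|n||v|) = |16| / (√88 · √12) = 0.49237.
θ ≈ 29.50°.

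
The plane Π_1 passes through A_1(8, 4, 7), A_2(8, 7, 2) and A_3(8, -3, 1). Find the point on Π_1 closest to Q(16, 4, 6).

A_1A_2 = (0, 3, -5), A_1A_3 = (0, -7, -6); a normal to Π_1 is A_1A_2 × A_1A_3 = (-53, 0, 0).
Using A_1: Π_1 has equation -53x = -424.
Foot = Q − λn with λ = (n·Q − d)/|n|² = (-848 − (-424))/2809 = -8/53.
Foot = (16, 4, 6) − (-8/53)·(-53, 0, 0) = (8, 4, 6).

(8, 4, 6)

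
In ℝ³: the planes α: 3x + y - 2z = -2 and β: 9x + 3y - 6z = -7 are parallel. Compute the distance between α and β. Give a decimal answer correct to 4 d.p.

0.0891

Rescale β by 1/3: 3x + y - 2z = -7/3. Then distance = |-2 − (-7/3)| / √14 ≈ 0.0891.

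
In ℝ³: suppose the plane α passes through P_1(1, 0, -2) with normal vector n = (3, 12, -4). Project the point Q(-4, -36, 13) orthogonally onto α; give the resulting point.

(5, 0, 1)

α: n·r = n·P_1 gives 3x + 12y - 4z = 11.
Foot = Q − λn with λ = (n·Q − d)/|n|² = (-496 − 11)/169 = -3.
Foot = (-4, -36, 13) − (-3)·(3, 12, -4) = (5, 0, 1).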